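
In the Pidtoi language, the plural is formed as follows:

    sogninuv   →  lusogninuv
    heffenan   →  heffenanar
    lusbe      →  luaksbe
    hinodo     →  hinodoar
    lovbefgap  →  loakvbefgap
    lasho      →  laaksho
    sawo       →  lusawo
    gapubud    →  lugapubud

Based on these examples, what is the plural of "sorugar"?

lusorugar

lasho and hinodo both end in -o yet inflect differently (laaksho, hinodoar), so the final letter is not what conditions the rule; the first letter is.
"sorugar" begins with s-. The stems beginning with s- (sawo → lusawo, sogninuv → lusogninuv) add the prefix lu-.
The other patterns: stems beginning with l- insert -ak- after the first vowel; stems beginning with h- add -ar.
So sorugar → lusorugar.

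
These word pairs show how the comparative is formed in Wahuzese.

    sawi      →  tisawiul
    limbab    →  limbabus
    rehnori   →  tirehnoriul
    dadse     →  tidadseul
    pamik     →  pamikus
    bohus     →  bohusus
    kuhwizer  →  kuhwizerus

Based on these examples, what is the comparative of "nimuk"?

pamik and sawi both have last vowel 'i' yet inflect differently (pamikus, tisawiul), so the last vowel is not what conditions the rule; whether the stem ends in a vowel or a consonant is.
"nimuk" ends in a consonant. The stems ending in a consonant (pamik → pamikus, bohus → bohusus, kuhwizer → kuhwizerus) add -us.
So nimuk → nimukus.

nimukus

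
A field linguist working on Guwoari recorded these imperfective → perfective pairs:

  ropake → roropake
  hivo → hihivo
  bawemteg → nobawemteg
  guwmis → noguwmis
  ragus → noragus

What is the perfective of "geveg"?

bawemteg and ropake both have last vowel 'e' yet inflect differently (nobawemteg, roropake), so the last vowel is not what conditions the rule; whether the stem ends in a vowel or a consonant is.
"geveg" ends in a consonant. The stems ending in a consonant (guwmis → noguwmis, ragus → noragus, bawemteg → nobawemteg) add the prefix no-.
So geveg → nogeveg.

nogeveg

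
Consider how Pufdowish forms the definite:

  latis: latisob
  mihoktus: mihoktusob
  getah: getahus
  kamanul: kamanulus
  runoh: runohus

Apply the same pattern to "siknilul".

siknilulus

mihoktus and kamanul both have last vowel 'u' yet inflect differently (mihoktusob, kamanulus), so the last vowel is not what conditions the rule; the final letter is.
"siknilul" ends in -l. The one such stem in the data (kamanul → kamanulus) adds -us, so the same rule applies.
So siknilul → siknilulus.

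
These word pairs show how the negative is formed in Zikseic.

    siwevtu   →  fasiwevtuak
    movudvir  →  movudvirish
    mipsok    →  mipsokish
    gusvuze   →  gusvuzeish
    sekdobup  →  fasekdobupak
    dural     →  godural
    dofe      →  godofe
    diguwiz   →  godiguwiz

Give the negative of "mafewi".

dofe and gusvuze both end in -e yet inflect differently (godofe, gusvuzeish), so the final letter is not what conditions the rule; the first letter is.
"mafewi" begins with m-. The stems beginning with m- (movudvir → movudvirish, mipsok → mipsokish) add -ish.
The other patterns: stems beginning with s- add fa- … -ak around the stem; stems beginning with d- add the prefix go-.
So mafewi → mafewiish.

mafewiish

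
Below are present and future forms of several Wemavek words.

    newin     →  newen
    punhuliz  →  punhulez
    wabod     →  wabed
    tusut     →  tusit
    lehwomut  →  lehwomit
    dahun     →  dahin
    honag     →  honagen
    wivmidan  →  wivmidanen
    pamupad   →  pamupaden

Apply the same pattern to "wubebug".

wubebig

"wubebug" has last vowel 'u'. The stems whose last vowel is 'u' (tusut → tusit, lehwomut → lehwomit, dahun → dahin) change the last vowel to 'i'.
So wubebug → wubebig.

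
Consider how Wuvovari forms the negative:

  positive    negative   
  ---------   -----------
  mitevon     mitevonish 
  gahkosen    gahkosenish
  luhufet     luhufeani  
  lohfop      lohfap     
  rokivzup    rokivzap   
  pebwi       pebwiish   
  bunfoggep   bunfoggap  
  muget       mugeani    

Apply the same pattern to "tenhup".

"tenhup" ends in -p. The stems ending in -p (rokivzup → rokivzap, bunfoggep → bunfoggap, lohfop → lohfap) change the last vowel to 'a'.
The other patterns: stems ending in -t drop the final letter and add -ani; stems ending in -i or -n add -ish.
So tenhup → tenhap.

tenhap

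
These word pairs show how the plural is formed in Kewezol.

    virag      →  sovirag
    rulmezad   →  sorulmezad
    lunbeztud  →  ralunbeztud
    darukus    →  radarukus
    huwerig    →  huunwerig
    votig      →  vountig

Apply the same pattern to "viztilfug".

rulmezad and lunbeztud both end in -d yet inflect differently (sorulmezad, ralunbeztud), so the final letter is not what conditions the rule; the last vowel is.
"viztilfug" has last vowel 'u'. The stems whose last vowel is 'u' (lunbeztud → ralunbeztud, darukus → radarukus) add the prefix ra-.
The other patterns: stems whose last vowel is 'a' add the prefix so-; stems whose last vowel is 'i' insert -un- after the first vowel.
So viztilfug → raviztilfug.

raviztilfug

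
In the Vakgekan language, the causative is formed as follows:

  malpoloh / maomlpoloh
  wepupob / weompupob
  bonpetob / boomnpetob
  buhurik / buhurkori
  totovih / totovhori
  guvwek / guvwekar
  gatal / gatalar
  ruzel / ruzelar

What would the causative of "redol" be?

malpoloh and totovih both end in -h yet inflect differently (maomlpoloh, totovhori), so the final letter is not what conditions the rule; the last vowel is.
"redol" has last vowel 'o'. The stems whose last vowel is 'o' (malpoloh → maomlpoloh, wepupob → weompupob, bonpetob → boomnpetob) insert -om- after the first vowel.
The other patterns: stems whose last vowel is 'i' delete the last vowel and add -ori; stems whose last vowel is 'a' or 'e' add -ar.
So redol → reomdol.

reomdol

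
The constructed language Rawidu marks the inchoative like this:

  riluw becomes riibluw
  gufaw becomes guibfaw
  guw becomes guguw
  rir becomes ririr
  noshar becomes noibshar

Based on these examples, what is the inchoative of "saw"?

gufaw and guw both end in -w yet inflect differently (guibfaw, guguw), so the final letter is not what conditions the rule; the number of vowels is.
"saw" has 1 vowel. The stems with 1 vowel (guw → guguw, rir → ririr) repeat the first consonant+vowel as a prefix.
The other pattern: stems with 2 vowels insert -ib- after the first vowel.
So saw → sasaw.

sasaw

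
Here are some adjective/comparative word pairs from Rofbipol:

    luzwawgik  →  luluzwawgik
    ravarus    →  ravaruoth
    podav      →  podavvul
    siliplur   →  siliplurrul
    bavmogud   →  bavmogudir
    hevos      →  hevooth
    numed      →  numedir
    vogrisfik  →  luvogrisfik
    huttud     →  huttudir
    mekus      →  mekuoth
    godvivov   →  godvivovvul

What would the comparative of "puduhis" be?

ravarus and bavmogud both have last vowel 'u' yet inflect differently (ravaruoth, bavmogudir), so the last vowel is not what conditions the rule; the final letter is.
"puduhis" ends in -s. The stems ending in -s (hevos → hevooth, ravarus → ravaruoth, mekus → mekuoth) drop the final letter and add -oth.
The other patterns: stems ending in -k add the prefix lu-; stems ending in -d add -ir; stems ending in -r or -v double the final consonant and add -ul.
So puduhis → puduhioth.

puduhioth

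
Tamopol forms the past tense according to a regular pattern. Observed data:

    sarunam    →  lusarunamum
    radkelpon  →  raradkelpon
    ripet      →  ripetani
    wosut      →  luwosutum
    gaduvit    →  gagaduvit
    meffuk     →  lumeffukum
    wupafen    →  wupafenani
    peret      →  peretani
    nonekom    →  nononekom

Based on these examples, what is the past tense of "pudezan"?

radkelpon and wupafen both end in -n yet inflect differently (raradkelpon, wupafenani), so the final letter is not what conditions the rule; the last vowel is.
"pudezan" has last vowel 'a'. The one such stem in the data (sarunam → lusarunamum) adds lu- … -um around the stem, so the same rule applies.
The other patterns: stems whose last vowel is 'i' or 'o' repeat the first consonant+vowel as a prefix; stems whose last vowel is 'e' add -ani.
So pudezan → lupudezanum.

lupudezanum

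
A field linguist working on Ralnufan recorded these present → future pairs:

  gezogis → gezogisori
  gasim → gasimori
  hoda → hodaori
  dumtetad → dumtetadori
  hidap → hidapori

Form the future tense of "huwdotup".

Every pair shown (gezogis → gezogisori, gasim → gasimori, hoda → hodaori, …) follows the same rule: add -ori.
So huwdotup → huwdotupori.

huwdotupori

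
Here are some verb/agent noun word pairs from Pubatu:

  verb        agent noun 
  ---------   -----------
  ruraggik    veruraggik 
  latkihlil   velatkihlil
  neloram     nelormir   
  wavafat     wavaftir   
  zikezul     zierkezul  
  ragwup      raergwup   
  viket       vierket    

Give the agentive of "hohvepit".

"hohvepit" has last vowel 'i'. The stems whose last vowel is 'i' (ruraggik → veruraggik, latkihlil → velatkihlil) add the prefix ve-.
So hohvepit → vehohvepit.

vehohvepit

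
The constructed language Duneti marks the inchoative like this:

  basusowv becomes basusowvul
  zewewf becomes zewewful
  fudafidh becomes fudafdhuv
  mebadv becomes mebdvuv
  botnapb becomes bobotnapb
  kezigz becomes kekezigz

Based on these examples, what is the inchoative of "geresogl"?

gegeresogl

basusowv and mebadv both end in -v yet inflect differently (basusowvul, mebdvuv), so the final letter is not what conditions the rule; the second-to-last letter is.
"geresogl" has second-to-last letter 'g'. The one such stem in the data (kezigz → kekezigz) repeats the first consonant+vowel as a prefix (as does botnapb), so the same rule applies.
The other patterns: stems whose second-to-last letter is 'w' add -ul; stems whose second-to-last letter is 'd' delete the last vowel and add -uv.
So geresogl → gegeresogl.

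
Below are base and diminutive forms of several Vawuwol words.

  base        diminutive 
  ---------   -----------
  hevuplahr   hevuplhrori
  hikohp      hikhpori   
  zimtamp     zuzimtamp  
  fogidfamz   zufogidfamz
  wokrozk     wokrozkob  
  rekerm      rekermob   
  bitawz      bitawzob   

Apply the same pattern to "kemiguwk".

kemiguwkob

hikohp and zimtamp both end in -p yet inflect differently (hikhpori, zuzimtamp), so the final letter is not what conditions the rule; the second-to-last letter is.
"kemiguwk" has second-to-last letter 'w'. The one such stem in the data (bitawz → bitawzob) adds -ob, so the same rule applies.
So kemiguwk → kemiguwkob.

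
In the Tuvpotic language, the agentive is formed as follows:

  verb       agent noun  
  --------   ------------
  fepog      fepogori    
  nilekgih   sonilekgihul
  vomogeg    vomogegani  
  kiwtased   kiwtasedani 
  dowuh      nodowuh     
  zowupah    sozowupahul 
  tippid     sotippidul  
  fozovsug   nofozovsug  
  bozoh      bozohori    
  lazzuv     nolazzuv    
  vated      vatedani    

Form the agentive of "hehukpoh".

nilekgih and dowuh both end in -h yet inflect differently (sonilekgihul, nodowuh), so the final letter is not what conditions the rule; the last vowel is.
"hehukpoh" has last vowel 'o'. The stems whose last vowel is 'o' (fepog → fepogori, bozoh → bozohori) add -ori.
The other patterns: stems whose last vowel is 'a' or 'i' add so- … -ul around the stem; stems whose last vowel is 'u' add the prefix no-; stems whose last vowel is 'e' add -ani.
So hehukpoh → hehukpohori.

hehukpohori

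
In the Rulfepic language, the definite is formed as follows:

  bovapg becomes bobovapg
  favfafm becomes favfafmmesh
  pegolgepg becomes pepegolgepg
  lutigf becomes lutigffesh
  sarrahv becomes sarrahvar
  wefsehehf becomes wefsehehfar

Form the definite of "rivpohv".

lutigf and wefsehehf both end in -f yet inflect differently (lutigffesh, wefsehehfar), so the final letter is not what conditions the rule; the second-to-last letter is.
"rivpohv" has second-to-last letter 'h'. The stems whose second-to-last letter is 'h' (wefsehehf → wefsehehfar, sarrahv → sarrahvar) add -ar.
The other patterns: stems whose second-to-last letter is 'p' repeat the first consonant+vowel as a prefix; stems whose second-to-last letter is 'f' or 'g' double the final consonant and add -esh.
So rivpohv → rivpohvar.

rivpohvar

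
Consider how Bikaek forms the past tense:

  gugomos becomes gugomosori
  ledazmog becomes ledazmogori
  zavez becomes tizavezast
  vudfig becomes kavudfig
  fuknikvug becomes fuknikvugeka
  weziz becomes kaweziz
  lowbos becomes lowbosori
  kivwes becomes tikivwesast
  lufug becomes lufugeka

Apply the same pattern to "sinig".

kasinig

"sinig" has last vowel 'i'. The stems whose last vowel is 'i' (vudfig → kavudfig, weziz → kaweziz) add the prefix ka-.
So sinig → kasinig.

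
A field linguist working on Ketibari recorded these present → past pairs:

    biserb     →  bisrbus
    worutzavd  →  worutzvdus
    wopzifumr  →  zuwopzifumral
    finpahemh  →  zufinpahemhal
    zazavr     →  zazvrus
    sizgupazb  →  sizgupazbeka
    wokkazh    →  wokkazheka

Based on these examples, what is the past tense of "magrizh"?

magrizheka

"magrizh" has second-to-last letter 'z'. The stems whose second-to-last letter is 'z' (sizgupazb → sizgupazbeka, wokkazh → wokkazheka) add -eka.
So magrizh → magrizheka.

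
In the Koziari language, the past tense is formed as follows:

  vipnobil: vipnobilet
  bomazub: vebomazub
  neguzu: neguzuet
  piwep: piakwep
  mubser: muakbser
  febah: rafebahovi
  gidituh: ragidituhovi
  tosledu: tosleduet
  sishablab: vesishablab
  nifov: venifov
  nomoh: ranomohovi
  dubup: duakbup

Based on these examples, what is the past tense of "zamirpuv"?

vezamirpuv

nomoh and nifov both have last vowel 'o' yet inflect differently (ranomohovi, venifov), so the last vowel is not what conditions the rule; the final letter is.
"zamirpuv" ends in -v. The one such stem in the data (nifov → venifov) adds the prefix ve-, so the same rule applies.
The other patterns: stems ending in -h add ra- … -ovi around the stem; stems ending in -l or -u add -et; stems ending in -p or -r insert -ak- after the first vowel.
So zamirpuv → vezamirpuv.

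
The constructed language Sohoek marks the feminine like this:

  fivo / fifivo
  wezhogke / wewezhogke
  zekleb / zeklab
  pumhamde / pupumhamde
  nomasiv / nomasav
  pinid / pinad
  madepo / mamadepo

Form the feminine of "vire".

pumhamde and zekleb both have last vowel 'e' yet inflect differently (pupumhamde, zeklab), so the last vowel is not what conditions the rule; whether the stem ends in a vowel or a consonant is.
"vire" ends in a vowel. The stems ending in a vowel (pumhamde → pupumhamde, madepo → mamadepo, fivo → fifivo) repeat the first consonant+vowel as a prefix.
The other pattern: stems ending in a consonant change the last vowel to 'a'.
So vire → vivire.

vivire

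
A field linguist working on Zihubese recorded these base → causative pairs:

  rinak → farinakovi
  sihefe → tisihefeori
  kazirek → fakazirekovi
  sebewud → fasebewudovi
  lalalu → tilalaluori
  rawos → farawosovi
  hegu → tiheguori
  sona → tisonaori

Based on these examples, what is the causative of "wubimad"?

"wubimad" ends in a consonant. The stems ending in a consonant (kazirek → fakazirekovi, rinak → farinakovi, sebewud → fasebewudovi) add fa- … -ovi around the stem.
The other pattern: stems ending in a vowel add ti- … -ori around the stem.
So wubimad → fawubimadovi.

fawubimadovi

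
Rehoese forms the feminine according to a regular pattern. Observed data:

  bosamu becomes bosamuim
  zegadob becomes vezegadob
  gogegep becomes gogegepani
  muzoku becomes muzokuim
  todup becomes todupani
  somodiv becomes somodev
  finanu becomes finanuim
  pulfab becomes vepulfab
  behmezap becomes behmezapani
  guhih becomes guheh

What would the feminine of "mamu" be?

pulfab and behmezap both have last vowel 'a' yet inflect differently (vepulfab, behmezapani), so the last vowel is not what conditions the rule; the final letter is.
"mamu" ends in -u. The stems ending in -u (muzoku → muzokuim, finanu → finanuim, bosamu → bosamuim) add -im.
So mamu → mamuim.

mamuim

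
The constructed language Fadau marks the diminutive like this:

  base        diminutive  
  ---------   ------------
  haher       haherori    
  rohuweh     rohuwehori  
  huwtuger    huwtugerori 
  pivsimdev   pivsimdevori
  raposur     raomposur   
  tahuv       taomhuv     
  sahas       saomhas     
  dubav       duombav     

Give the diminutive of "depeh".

haher and raposur both end in -r yet inflect differently (haherori, raomposur), so the final letter is not what conditions the rule; the last vowel is.
"depeh" has last vowel 'e'. The stems whose last vowel is 'e' (haher → haherori, rohuweh → rohuwehori, huwtuger → huwtugerori) add -ori.
The other pattern: stems whose last vowel is 'a' or 'u' insert -om- after the first vowel.
So depeh → depehori.

depehori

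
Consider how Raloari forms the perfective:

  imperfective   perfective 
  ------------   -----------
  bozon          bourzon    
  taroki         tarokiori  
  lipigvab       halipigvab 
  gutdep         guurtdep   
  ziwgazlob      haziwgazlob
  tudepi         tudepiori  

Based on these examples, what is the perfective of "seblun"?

"seblun" ends in -n. The one such stem in the data (bozon → bourzon) inserts -ur- after the first vowel (as does gutdep), so the same rule applies.
The other patterns: stems ending in -b add the prefix ha-; stems ending in -i add -ori.
So seblun → seurblun.

seurblun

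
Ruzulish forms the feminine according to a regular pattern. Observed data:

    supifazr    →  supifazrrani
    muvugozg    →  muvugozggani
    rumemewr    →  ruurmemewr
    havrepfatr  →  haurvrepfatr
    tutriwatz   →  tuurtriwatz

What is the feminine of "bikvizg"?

bikvizggani

"bikvizg" has second-to-last letter 'z'. The stems whose second-to-last letter is 'z' (supifazr → supifazrrani, muvugozg → muvugozggani) double the final consonant and add -ani.
The other pattern: stems whose second-to-last letter is 't' or 'w' insert -ur- after the first vowel.
So bikvizg → bikvizggani.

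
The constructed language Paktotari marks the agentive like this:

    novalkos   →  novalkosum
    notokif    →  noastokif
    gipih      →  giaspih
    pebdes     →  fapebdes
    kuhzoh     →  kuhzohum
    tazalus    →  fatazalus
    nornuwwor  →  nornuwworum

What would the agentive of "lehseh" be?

falehseh

gipih and kuhzoh both end in -h yet inflect differently (giaspih, kuhzohum), so the final letter is not what conditions the rule; the last vowel is.
"lehseh" has last vowel 'e'. The one such stem in the data (pebdes → fapebdes) adds the prefix fa-, so the same rule applies.
The other patterns: stems whose last vowel is 'i' insert -as- after the first vowel; stems whose last vowel is 'o' add -um.
So lehseh → falehseh.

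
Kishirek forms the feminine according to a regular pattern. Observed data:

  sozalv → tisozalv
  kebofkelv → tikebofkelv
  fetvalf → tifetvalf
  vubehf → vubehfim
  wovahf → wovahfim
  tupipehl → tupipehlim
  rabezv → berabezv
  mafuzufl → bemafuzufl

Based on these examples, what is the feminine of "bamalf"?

tibamalf

"bamalf" has second-to-last letter 'l'. The stems whose second-to-last letter is 'l' (sozalv → tisozalv, kebofkelv → tikebofkelv, fetvalf → tifetvalf) add the prefix ti-.
The other patterns: stems whose second-to-last letter is 'h' add -im; stems whose second-to-last letter is 'f' or 'z' add the prefix be-.
So bamalf → tibamalf.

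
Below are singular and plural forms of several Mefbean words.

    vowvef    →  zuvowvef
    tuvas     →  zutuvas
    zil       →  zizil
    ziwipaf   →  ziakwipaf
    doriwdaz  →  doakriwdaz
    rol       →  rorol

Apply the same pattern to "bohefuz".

boakhefuz

vowvef and ziwipaf both end in -f yet inflect differently (zuvowvef, ziakwipaf), so the final letter is not what conditions the rule; the number of vowels is.
"bohefuz" has 3 vowels. The stems with 3 vowels (doriwdaz → doakriwdaz, ziwipaf → ziakwipaf) insert -ak- after the first vowel.
So bohefuz → boakhefuz.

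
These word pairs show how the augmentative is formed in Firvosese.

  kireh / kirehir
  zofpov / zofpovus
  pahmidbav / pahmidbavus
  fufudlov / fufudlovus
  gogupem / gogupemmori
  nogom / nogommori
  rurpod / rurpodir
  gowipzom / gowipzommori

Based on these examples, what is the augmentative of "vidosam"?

fufudlov and gowipzom both have last vowel 'o' yet inflect differently (fufudlovus, gowipzommori), so the last vowel is not what conditions the rule; the final letter is.
"vidosam" ends in -m. The stems ending in -m (gowipzom → gowipzommori, nogom → nogommori, gogupem → gogupemmori) double the final consonant and add -ori.
So vidosam → vidosammori.

vidosammori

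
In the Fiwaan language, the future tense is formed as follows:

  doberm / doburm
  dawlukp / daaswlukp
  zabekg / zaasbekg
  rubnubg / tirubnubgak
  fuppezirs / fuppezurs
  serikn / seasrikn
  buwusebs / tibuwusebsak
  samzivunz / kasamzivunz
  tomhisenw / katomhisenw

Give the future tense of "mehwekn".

meashwekn

buwusebs and fuppezirs both end in -s yet inflect differently (tibuwusebsak, fuppezurs), so the final letter is not what conditions the rule; the second-to-last letter is.
"mehwekn" has second-to-last letter 'k'. The stems whose second-to-last letter is 'k' (serikn → seasrikn, dawlukp → daaswlukp, zabekg → zaasbekg) insert -as- after the first vowel.
So mehwekn → meashwekn.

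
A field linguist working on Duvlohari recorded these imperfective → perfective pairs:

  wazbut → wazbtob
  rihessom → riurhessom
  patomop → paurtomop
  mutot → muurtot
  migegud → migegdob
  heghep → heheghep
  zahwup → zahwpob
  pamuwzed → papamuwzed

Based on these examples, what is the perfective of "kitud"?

patomop and zahwup both end in -p yet inflect differently (paurtomop, zahwpob), so the final letter is not what conditions the rule; the last vowel is.
"kitud" has last vowel 'u'. The stems whose last vowel is 'u' (migegud → migegdob, zahwup → zahwpob, wazbut → wazbtob) delete the last vowel and add -ob.
The other patterns: stems whose last vowel is 'o' insert -ur- after the first vowel; stems whose last vowel is 'e' repeat the first consonant+vowel as a prefix.
So kitud → kitdob.

kitdob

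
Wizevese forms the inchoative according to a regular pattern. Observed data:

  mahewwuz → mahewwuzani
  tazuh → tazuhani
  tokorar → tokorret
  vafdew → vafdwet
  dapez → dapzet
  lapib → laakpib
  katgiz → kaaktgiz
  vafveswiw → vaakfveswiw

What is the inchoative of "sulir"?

suaklir

mahewwuz and dapez both end in -z yet inflect differently (mahewwuzani, dapzet), so the final letter is not what conditions the rule; the last vowel is.
"sulir" has last vowel 'i'. The stems whose last vowel is 'i' (lapib → laakpib, katgiz → kaaktgiz, vafveswiw → vaakfveswiw) insert -ak- after the first vowel.
So sulir → suaklir.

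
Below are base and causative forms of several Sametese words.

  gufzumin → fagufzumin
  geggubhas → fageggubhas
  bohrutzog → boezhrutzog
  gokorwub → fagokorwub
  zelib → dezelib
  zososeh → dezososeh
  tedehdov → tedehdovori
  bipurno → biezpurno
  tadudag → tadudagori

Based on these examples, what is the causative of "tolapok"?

zelib and gokorwub both end in -b yet inflect differently (dezelib, fagokorwub), so the final letter is not what conditions the rule; the first letter is.
"tolapok" begins with t-. The stems beginning with t- (tadudag → tadudagori, tedehdov → tedehdovori) add -ori.
The other patterns: stems beginning with z- add the prefix de-; stems beginning with g- add the prefix fa-; stems beginning with b- insert -ez- after the first vowel.
So tolapok → tolapokori.

tolapokori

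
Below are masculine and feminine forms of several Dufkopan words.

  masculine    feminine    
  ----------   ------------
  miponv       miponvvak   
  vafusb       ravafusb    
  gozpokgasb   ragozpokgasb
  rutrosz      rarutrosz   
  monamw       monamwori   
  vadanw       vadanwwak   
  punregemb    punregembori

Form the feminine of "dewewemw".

dewewemwori

"dewewemw" has second-to-last letter 'm'. The stems whose second-to-last letter is 'm' (punregemb → punregembori, monamw → monamwori) add -ori.
So dewewemw → dewewemwori.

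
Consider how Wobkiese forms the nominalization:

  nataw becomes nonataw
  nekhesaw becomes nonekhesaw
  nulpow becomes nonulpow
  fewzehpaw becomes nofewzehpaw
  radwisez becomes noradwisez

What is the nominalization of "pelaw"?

Every pair shown (nataw → nonataw, nekhesaw → nonekhesaw, nulpow → nonulpow, …) follows the same rule: add the prefix no-.
So pelaw → nopelaw.

nopelaw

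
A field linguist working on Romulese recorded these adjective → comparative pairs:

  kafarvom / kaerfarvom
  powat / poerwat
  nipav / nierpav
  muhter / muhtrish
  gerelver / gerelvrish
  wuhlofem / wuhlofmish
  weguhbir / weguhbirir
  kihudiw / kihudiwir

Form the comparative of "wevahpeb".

wevahpbish

"wevahpeb" has last vowel 'e'. The stems whose last vowel is 'e' (muhter → muhtrish, gerelver → gerelvrish, wuhlofem → wuhlofmish) delete the last vowel and add -ish.
So wevahpeb → wevahpbish.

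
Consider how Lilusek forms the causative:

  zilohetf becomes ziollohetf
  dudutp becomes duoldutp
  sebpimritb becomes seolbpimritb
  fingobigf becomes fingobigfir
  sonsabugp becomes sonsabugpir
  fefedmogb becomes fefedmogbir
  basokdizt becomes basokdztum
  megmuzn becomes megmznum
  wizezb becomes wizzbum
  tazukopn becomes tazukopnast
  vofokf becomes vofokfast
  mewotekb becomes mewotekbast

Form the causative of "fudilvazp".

zilohetf and fingobigf both end in -f yet inflect differently (ziollohetf, fingobigfir), so the final letter is not what conditions the rule; the second-to-last letter is.
"fudilvazp" has second-to-last letter 'z'. The stems whose second-to-last letter is 'z' (basokdizt → basokdztum, megmuzn → megmznum, wizezb → wizzbum) delete the last vowel and add -um.
So fudilvazp → fudilvzpum.

fudilvzpum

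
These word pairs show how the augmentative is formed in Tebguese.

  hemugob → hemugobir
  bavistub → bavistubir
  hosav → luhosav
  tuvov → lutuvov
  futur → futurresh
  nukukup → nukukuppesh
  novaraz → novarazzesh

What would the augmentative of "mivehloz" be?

hemugob and tuvov both have last vowel 'o' yet inflect differently (hemugobir, lutuvov), so the last vowel is not what conditions the rule; the final letter is.
"mivehloz" ends in -z. The one such stem in the data (novaraz → novarazzesh) doubles the final consonant and adds -esh (as do futur, nukukup), so the same rule applies.
The other patterns: stems ending in -b add -ir; stems ending in -v add the prefix lu-.
So mivehloz → mivehlozzesh.

mivehlozzesh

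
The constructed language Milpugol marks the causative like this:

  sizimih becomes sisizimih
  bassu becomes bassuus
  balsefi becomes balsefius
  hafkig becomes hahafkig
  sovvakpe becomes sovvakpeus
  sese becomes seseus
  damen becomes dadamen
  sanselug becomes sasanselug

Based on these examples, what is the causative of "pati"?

sanselug and bassu both have last vowel 'u' yet inflect differently (sasanselug, bassuus), so the last vowel is not what conditions the rule; whether the stem ends in a vowel or a consonant is.
"pati" ends in a vowel. The stems ending in a vowel (bassu → bassuus, sovvakpe → sovvakpeus, sese → seseus) add -us.
So pati → patius.

patius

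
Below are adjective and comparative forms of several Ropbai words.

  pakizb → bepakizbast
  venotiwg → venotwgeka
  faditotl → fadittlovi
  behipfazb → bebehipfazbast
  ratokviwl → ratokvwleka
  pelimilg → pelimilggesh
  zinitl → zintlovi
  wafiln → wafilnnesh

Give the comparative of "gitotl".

"gitotl" has second-to-last letter 't'. The stems whose second-to-last letter is 't' (faditotl → fadittlovi, zinitl → zintlovi) delete the last vowel and add -ovi.
The other patterns: stems whose second-to-last letter is 'w' delete the last vowel and add -eka; stems whose second-to-last letter is 'l' double the final consonant and add -esh; stems whose second-to-last letter is 'z' add be- … -ast around the stem.
So gitotl → gittlovi.

gittlovi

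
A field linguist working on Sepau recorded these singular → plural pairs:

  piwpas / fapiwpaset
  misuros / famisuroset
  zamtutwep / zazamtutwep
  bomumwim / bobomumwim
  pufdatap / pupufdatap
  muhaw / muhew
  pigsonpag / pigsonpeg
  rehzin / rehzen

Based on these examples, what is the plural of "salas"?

fasalaset

piwpas and pufdatap both have last vowel 'a' yet inflect differently (fapiwpaset, pupufdatap), so the last vowel is not what conditions the rule; the final letter is.
"salas" ends in -s. The stems ending in -s (piwpas → fapiwpaset, misuros → famisuroset) add fa- … -et around the stem.
The other patterns: stems ending in -m or -p repeat the first consonant+vowel as a prefix; stems ending in -g, -n or -w change the last vowel to 'e'.
So salas → fasalaset.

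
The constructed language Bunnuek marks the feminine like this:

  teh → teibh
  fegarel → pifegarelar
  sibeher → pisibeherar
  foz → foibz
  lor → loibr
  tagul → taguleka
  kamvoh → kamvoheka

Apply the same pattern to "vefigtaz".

pivefigtazar

teh and kamvoh both end in -h yet inflect differently (teibh, kamvoheka), so the final letter is not what conditions the rule; the number of vowels is.
"vefigtaz" has 3 vowels. The stems with 3 vowels (fegarel → pifegarelar, sibeher → pisibeherar) add pi- … -ar around the stem.
So vefigtaz → pivefigtazar.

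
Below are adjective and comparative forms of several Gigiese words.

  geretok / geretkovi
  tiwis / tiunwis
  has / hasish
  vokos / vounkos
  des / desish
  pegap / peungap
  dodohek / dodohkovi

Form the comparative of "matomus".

des and tiwis both end in -s yet inflect differently (desish, tiunwis), so the final letter is not what conditions the rule; the number of vowels is.
"matomus" has 3 vowels. The stems with 3 vowels (dodohek → dodohkovi, geretok → geretkovi) delete the last vowel and add -ovi.
So matomus → matomsovi.

matomsovi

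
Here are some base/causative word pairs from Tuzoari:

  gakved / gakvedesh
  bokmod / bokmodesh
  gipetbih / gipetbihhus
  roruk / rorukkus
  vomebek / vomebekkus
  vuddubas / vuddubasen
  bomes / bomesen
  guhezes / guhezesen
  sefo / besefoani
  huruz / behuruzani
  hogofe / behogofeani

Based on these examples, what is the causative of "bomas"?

gakved and vomebek both have last vowel 'e' yet inflect differently (gakvedesh, vomebekkus), so the last vowel is not what conditions the rule; the final letter is.
"bomas" ends in -s. The stems ending in -s (vuddubas → vuddubasen, bomes → bomesen, guhezes → guhezesen) add -en.
The other patterns: stems ending in -d add -esh; stems ending in -h or -k double the final consonant and add -us; stems ending in -e, -o or -z add be- … -ani around the stem.
So bomas → bomasen.

bomasen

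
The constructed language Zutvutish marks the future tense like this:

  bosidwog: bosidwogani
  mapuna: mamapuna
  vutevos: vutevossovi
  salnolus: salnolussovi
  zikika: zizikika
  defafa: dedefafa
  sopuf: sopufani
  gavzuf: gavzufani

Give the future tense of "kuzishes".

gavzuf and salnolus both have last vowel 'u' yet inflect differently (gavzufani, salnolussovi), so the last vowel is not what conditions the rule; the final letter is.
"kuzishes" ends in -s. The stems ending in -s (salnolus → salnolussovi, vutevos → vutevossovi) double the final consonant and add -ovi.
The other patterns: stems ending in -f or -g add -ani; stems ending in -a repeat the first consonant+vowel as a prefix.
So kuzishes → kuzishessovi.

kuzishessovi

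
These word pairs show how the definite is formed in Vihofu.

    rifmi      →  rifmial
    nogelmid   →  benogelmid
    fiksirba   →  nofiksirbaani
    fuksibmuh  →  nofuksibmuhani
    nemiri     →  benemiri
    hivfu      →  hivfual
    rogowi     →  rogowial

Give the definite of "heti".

hetial

"heti" begins with h-. The one such stem in the data (hivfu → hivfual) adds -al, so the same rule applies.
The other patterns: stems beginning with n- add the prefix be-; stems beginning with f- add no- … -ani around the stem.
So heti → hetial.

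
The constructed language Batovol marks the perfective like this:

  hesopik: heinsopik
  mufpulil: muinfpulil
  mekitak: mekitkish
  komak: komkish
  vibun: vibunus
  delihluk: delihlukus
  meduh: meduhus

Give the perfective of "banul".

hesopik and mekitak both end in -k yet inflect differently (heinsopik, mekitkish), so the final letter is not what conditions the rule; the last vowel is.
"banul" has last vowel 'u'. The stems whose last vowel is 'u' (vibun → vibunus, delihluk → delihlukus, meduh → meduhus) add -us.
The other patterns: stems whose last vowel is 'i' insert -in- after the first vowel; stems whose last vowel is 'a' delete the last vowel and add -ish.
So banul → banulus.

banulus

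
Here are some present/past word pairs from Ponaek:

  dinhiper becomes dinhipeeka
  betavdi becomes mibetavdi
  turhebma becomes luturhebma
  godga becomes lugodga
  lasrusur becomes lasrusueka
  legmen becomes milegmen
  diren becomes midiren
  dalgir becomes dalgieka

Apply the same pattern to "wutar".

dinhiper and diren both have last vowel 'e' yet inflect differently (dinhipeeka, midiren), so the last vowel is not what conditions the rule; the final letter is.
"wutar" ends in -r. The stems ending in -r (lasrusur → lasrusueka, dalgir → dalgieka, dinhiper → dinhipeeka) drop the final letter and add -eka.
So wutar → wutaeka.

wutaeka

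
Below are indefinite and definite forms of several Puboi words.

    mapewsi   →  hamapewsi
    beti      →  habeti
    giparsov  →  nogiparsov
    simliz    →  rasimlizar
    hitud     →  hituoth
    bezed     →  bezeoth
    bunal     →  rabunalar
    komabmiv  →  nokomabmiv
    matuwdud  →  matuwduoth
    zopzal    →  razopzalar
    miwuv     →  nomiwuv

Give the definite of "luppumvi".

komabmiv and beti both have last vowel 'i' yet inflect differently (nokomabmiv, habeti), so the last vowel is not what conditions the rule; the final letter is.
"luppumvi" ends in -i. The stems ending in -i (beti → habeti, mapewsi → hamapewsi) add the prefix ha-.
So luppumvi → haluppumvi.

haluppumvi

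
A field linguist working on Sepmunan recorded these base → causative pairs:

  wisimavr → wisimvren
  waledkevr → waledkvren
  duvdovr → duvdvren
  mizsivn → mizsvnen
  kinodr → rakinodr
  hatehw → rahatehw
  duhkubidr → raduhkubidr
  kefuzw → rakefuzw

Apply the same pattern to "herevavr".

herevvren

duvdovr and duhkubidr both end in -r yet inflect differently (duvdvren, raduhkubidr), so the final letter is not what conditions the rule; the second-to-last letter is.
"herevavr" has second-to-last letter 'v'. The stems whose second-to-last letter is 'v' (duvdovr → duvdvren, mizsivn → mizsvnen, wisimavr → wisimvren) delete the last vowel and add -en.
The other pattern: stems whose second-to-last letter is 'd', 'h' or 'z' add the prefix ra-.
So herevavr → herevvren.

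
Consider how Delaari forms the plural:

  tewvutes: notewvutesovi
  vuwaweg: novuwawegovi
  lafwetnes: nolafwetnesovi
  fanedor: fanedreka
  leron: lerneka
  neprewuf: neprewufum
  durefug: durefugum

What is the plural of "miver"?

vuwaweg and durefug both end in -g yet inflect differently (novuwawegovi, durefugum), so the final letter is not what conditions the rule; the last vowel is.
"miver" has last vowel 'e'. The stems whose last vowel is 'e' (tewvutes → notewvutesovi, vuwaweg → novuwawegovi, lafwetnes → nolafwetnesovi) add no- … -ovi around the stem.
The other patterns: stems whose last vowel is 'o' delete the last vowel and add -eka; stems whose last vowel is 'u' add -um.
So miver → nomiverovi.

nomiverovi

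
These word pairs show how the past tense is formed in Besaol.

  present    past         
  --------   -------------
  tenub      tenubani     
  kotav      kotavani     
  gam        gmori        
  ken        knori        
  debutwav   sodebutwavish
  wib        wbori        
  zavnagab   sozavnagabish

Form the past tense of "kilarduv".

sokilarduvish

wib and tenub both end in -b yet inflect differently (wbori, tenubani), so the final letter is not what conditions the rule; the number of vowels is.
"kilarduv" has 3 vowels. The stems with 3 vowels (zavnagab → sozavnagabish, debutwav → sodebutwavish) add so- … -ish around the stem.
The other patterns: stems with 1 vowel delete the last vowel and add -ori; stems with 2 vowels add -ani.
So kilarduv → sokilarduvish.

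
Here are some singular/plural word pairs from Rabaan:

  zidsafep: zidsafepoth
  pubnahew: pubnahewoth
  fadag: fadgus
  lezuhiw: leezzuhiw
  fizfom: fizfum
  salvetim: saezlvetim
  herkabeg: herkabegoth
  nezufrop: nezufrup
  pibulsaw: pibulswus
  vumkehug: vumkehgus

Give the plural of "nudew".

nudewoth

"nudew" has last vowel 'e'. The stems whose last vowel is 'e' (herkabeg → herkabegoth, zidsafep → zidsafepoth, pubnahew → pubnahewoth) add -oth.
The other patterns: stems whose last vowel is 'o' change the last vowel to 'u'; stems whose last vowel is 'a' or 'u' delete the last vowel and add -us; stems whose last vowel is 'i' insert -ez- after the first vowel.
So nudew → nudewoth.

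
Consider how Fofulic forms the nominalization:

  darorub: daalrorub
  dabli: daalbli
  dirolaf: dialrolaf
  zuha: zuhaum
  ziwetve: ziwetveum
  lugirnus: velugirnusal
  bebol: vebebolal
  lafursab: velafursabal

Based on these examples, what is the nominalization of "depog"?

dealpog

darorub and lafursab both end in -b yet inflect differently (daalrorub, velafursabal), so the final letter is not what conditions the rule; the first letter is.
"depog" begins with d-. The stems beginning with d- (darorub → daalrorub, dabli → daalbli, dirolaf → dialrolaf) insert -al- after the first vowel.
The other patterns: stems beginning with z- add -um; stems beginning with b- or l- add ve- … -al around the stem.
So depog → dealpog.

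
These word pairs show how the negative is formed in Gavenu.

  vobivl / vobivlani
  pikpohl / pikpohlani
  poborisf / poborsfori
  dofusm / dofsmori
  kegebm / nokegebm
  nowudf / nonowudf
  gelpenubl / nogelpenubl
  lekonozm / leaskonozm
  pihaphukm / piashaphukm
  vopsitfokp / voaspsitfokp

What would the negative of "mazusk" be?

mazskori

"mazusk" has second-to-last letter 's'. The stems whose second-to-last letter is 's' (poborisf → poborsfori, dofusm → dofsmori) delete the last vowel and add -ori.
The other patterns: stems whose second-to-last letter is 'h' or 'v' add -ani; stems whose second-to-last letter is 'b' or 'd' add the prefix no-; stems whose second-to-last letter is 'k' or 'z' insert -as- after the first vowel.
So mazusk → mazskori.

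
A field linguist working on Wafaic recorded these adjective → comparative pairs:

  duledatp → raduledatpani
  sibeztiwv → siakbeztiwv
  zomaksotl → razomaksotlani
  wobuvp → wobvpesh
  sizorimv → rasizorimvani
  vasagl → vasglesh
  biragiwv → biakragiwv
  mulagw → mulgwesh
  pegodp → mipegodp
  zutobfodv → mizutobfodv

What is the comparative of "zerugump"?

razerugumpani

"zerugump" has second-to-last letter 'm'. The one such stem in the data (sizorimv → rasizorimvani) adds ra- … -ani around the stem, so the same rule applies.
The other patterns: stems whose second-to-last letter is 'g' or 'v' delete the last vowel and add -esh; stems whose second-to-last letter is 'w' insert -ak- after the first vowel; stems whose second-to-last letter is 'd' add the prefix mi-.
So zerugump → razerugumpani.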